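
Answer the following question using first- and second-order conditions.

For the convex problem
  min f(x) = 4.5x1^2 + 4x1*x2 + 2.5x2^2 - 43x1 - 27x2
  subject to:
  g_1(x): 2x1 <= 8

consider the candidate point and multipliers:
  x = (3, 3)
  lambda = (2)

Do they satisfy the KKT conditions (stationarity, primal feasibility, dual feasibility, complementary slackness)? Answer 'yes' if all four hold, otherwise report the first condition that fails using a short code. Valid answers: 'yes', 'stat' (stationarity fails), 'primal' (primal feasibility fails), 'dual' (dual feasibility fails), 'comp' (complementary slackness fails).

Gradient of f: grad f(x) = Q x + c = (-4, 0)
Constraint values g_i(x) = a_i^T x - b_i:
  g_1((3, 3)) = -2
Stationarity residual: grad f(x) + sum_i lambda_i a_i = (0, 0)
  -> stationarity OK
Primal feasibility (all g_i <= 0): OK
Dual feasibility (all lambda_i >= 0): OK
Complementary slackness (lambda_i * g_i(x) = 0 for all i): FAILS

Verdict: the first failing condition is complementary_slackness -> comp.

comp


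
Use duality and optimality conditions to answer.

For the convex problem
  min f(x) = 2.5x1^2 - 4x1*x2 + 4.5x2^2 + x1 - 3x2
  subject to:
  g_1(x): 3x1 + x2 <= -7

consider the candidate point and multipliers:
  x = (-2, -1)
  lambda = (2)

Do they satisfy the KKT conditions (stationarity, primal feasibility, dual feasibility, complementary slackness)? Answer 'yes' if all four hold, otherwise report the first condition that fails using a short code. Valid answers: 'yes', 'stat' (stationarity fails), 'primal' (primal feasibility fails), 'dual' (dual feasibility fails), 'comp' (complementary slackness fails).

Gradient of f: grad f(x) = Q x + c = (-5, -4)
Constraint values g_i(x) = a_i^T x - b_i:
  g_1((-2, -1)) = 0
Stationarity residual: grad f(x) + sum_i lambda_i a_i = (1, -2)
  -> stationarity FAILS
Primal feasibility (all g_i <= 0): OK
Dual feasibility (all lambda_i >= 0): OK
Complementary slackness (lambda_i * g_i(x) = 0 for all i): OK

Verdict: the first failing condition is stationarity -> stat.

stat


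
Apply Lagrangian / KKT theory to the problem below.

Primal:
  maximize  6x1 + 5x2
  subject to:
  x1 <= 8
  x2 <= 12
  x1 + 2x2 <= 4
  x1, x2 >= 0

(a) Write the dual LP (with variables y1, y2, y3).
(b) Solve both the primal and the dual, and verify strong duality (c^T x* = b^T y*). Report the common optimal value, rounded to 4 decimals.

The standard primal-dual pair for 'max c^T x s.t. A x <= b, x >= 0' is:
  Dual:  min b^T y  s.t.  A^T y >= c,  y >= 0.

So the dual LP is:
  minimize  8y1 + 12y2 + 4y3
  subject to:
    y1 + y3 >= 6
    y2 + 2y3 >= 5
    y1, y2, y3 >= 0

Solving the primal: x* = (4, 0).
  primal value c^T x* = 24.
Solving the dual: y* = (0, 0, 6).
  dual value b^T y* = 24.
Strong duality: c^T x* = b^T y*. Confirmed.

24


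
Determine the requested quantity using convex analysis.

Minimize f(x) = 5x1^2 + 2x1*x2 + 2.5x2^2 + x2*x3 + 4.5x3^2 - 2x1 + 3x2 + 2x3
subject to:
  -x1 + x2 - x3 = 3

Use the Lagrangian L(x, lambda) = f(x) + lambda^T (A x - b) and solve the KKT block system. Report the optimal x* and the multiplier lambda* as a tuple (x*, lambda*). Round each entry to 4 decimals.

Form the Lagrangian:
  L(x, lambda) = (1/2) x^T Q x + c^T x + lambda^T (A x - b)
Stationarity (grad_x L = 0): Q x + c + A^T lambda = 0.
Primal feasibility: A x = b.

This gives the KKT block system:
  [ Q   A^T ] [ x     ]   [-c ]
  [ A    0  ] [ lambda ] = [ b ]

Solving the linear system:
  x*      = (-0.7, 1.2125, -1.0875)
  lambda* = (-6.575)
  f(x*)   = 11.2937

x* = (-0.7, 1.2125, -1.0875), lambda* = (-6.575)


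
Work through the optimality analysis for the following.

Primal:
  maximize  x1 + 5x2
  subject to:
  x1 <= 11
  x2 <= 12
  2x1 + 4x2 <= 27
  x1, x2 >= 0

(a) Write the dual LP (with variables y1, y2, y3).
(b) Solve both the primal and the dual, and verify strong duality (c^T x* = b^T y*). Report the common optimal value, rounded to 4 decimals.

The standard primal-dual pair for 'max c^T x s.t. A x <= b, x >= 0' is:
  Dual:  min b^T y  s.t.  A^T y >= c,  y >= 0.

So the dual LP is:
  minimize  11y1 + 12y2 + 27y3
  subject to:
    y1 + 2y3 >= 1
    y2 + 4y3 >= 5
    y1, y2, y3 >= 0

Solving the primal: x* = (0, 6.75).
  primal value c^T x* = 33.75.
Solving the dual: y* = (0, 0, 1.25).
  dual value b^T y* = 33.75.
Strong duality: c^T x* = b^T y*. Confirmed.

33.75


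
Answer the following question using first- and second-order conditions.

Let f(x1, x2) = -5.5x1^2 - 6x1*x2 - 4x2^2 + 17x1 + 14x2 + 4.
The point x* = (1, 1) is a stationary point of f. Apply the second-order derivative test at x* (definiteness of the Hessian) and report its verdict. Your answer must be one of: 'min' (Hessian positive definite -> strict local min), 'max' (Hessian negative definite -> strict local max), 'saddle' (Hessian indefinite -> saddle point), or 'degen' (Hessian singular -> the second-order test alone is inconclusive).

Compute the Hessian H = grad^2 f:
  H = [[-11, -6], [-6, -8]]
Verify stationarity: grad f(x*) = H x* + g = (0, 0).
Eigenvalues of H: -15.6847, -3.3153.
Both eigenvalues < 0, so H is negative definite -> x* is a strict local max.

max


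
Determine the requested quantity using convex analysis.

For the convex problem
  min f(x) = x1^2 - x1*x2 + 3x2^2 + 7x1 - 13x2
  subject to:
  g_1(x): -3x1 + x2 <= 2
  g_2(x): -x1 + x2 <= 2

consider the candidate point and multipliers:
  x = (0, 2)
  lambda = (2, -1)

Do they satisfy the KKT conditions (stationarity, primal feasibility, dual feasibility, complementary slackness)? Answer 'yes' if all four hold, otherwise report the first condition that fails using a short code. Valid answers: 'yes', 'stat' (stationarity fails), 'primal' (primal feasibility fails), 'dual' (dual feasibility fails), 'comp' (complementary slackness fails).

Gradient of f: grad f(x) = Q x + c = (5, -1)
Constraint values g_i(x) = a_i^T x - b_i:
  g_1((0, 2)) = 0
  g_2((0, 2)) = 0
Stationarity residual: grad f(x) + sum_i lambda_i a_i = (0, 0)
  -> stationarity OK
Primal feasibility (all g_i <= 0): OK
Dual feasibility (all lambda_i >= 0): FAILS
Complementary slackness (lambda_i * g_i(x) = 0 for all i): OK

Verdict: the first failing condition is dual_feasibility -> dual.

dual


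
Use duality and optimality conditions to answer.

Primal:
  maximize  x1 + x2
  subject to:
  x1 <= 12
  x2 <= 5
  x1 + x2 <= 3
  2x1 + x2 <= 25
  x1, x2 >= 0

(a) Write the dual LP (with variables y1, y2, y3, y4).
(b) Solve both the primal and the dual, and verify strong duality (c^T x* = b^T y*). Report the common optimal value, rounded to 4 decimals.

The standard primal-dual pair for 'max c^T x s.t. A x <= b, x >= 0' is:
  Dual:  min b^T y  s.t.  A^T y >= c,  y >= 0.

So the dual LP is:
  minimize  12y1 + 5y2 + 3y3 + 25y4
  subject to:
    y1 + y3 + 2y4 >= 1
    y2 + y3 + y4 >= 1
    y1, y2, y3, y4 >= 0

Solving the primal: x* = (3, 0).
  primal value c^T x* = 3.
Solving the dual: y* = (0, 0, 1, 0).
  dual value b^T y* = 3.
Strong duality: c^T x* = b^T y*. Confirmed.

3


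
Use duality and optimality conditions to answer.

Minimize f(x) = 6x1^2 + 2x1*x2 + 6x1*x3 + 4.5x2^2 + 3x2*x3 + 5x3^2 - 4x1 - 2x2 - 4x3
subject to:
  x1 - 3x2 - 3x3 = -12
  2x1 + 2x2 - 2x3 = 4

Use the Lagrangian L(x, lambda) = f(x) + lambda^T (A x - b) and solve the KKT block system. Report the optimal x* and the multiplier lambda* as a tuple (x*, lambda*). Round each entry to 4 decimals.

Form the Lagrangian:
  L(x, lambda) = (1/2) x^T Q x + c^T x + lambda^T (A x - b)
Stationarity (grad_x L = 0): Q x + c + A^T lambda = 0.
Primal feasibility: A x = b.

This gives the KKT block system:
  [ Q   A^T ] [ x     ]   [-c ]
  [ A    0  ] [ lambda ] = [ b ]

Solving the linear system:
  x*      = (-0.3805, 3.1268, 0.7463)
  lambda* = (6.3634, -4.2646)
  f(x*)   = 42.8512

x* = (-0.3805, 3.1268, 0.7463), lambda* = (6.3634, -4.2646)


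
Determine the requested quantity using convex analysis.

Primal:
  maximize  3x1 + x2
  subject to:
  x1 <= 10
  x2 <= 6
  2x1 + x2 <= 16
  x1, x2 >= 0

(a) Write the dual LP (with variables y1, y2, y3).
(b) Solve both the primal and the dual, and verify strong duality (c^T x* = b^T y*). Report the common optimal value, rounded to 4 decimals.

The standard primal-dual pair for 'max c^T x s.t. A x <= b, x >= 0' is:
  Dual:  min b^T y  s.t.  A^T y >= c,  y >= 0.

So the dual LP is:
  minimize  10y1 + 6y2 + 16y3
  subject to:
    y1 + 2y3 >= 3
    y2 + y3 >= 1
    y1, y2, y3 >= 0

Solving the primal: x* = (8, 0).
  primal value c^T x* = 24.
Solving the dual: y* = (0, 0, 1.5).
  dual value b^T y* = 24.
Strong duality: c^T x* = b^T y*. Confirmed.

24


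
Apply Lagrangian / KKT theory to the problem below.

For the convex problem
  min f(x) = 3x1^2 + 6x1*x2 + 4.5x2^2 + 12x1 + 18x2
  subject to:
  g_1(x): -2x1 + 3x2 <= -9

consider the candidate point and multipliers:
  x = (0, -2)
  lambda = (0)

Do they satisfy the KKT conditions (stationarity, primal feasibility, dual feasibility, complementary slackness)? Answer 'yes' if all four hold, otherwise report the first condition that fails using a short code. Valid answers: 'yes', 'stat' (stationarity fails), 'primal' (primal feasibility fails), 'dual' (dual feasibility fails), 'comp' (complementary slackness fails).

Gradient of f: grad f(x) = Q x + c = (0, 0)
Constraint values g_i(x) = a_i^T x - b_i:
  g_1((0, -2)) = 3
Stationarity residual: grad f(x) + sum_i lambda_i a_i = (0, 0)
  -> stationarity OK
Primal feasibility (all g_i <= 0): FAILS
Dual feasibility (all lambda_i >= 0): OK
Complementary slackness (lambda_i * g_i(x) = 0 for all i): OK

Verdict: the first failing condition is primal_feasibility -> primal.

primal


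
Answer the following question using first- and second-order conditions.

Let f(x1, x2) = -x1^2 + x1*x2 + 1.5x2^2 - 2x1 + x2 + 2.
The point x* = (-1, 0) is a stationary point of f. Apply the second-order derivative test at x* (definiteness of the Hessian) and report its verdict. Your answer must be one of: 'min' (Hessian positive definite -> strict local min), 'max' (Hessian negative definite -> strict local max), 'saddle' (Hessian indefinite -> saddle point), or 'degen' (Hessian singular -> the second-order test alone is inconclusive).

Compute the Hessian H = grad^2 f:
  H = [[-2, 1], [1, 3]]
Verify stationarity: grad f(x*) = H x* + g = (0, 0).
Eigenvalues of H: -2.1926, 3.1926.
Eigenvalues have mixed signs, so H is indefinite -> x* is a saddle point.

saddle


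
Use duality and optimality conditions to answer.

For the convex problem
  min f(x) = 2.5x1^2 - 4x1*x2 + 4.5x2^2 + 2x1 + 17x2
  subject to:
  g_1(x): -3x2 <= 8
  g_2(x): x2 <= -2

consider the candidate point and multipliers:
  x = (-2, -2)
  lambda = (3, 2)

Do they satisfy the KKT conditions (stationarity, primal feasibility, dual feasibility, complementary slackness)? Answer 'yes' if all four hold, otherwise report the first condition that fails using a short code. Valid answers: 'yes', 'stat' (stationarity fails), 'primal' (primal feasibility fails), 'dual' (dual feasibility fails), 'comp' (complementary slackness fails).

Gradient of f: grad f(x) = Q x + c = (0, 7)
Constraint values g_i(x) = a_i^T x - b_i:
  g_1((-2, -2)) = -2
  g_2((-2, -2)) = 0
Stationarity residual: grad f(x) + sum_i lambda_i a_i = (0, 0)
  -> stationarity OK
Primal feasibility (all g_i <= 0): OK
Dual feasibility (all lambda_i >= 0): OK
Complementary slackness (lambda_i * g_i(x) = 0 for all i): FAILS

Verdict: the first failing condition is complementary_slackness -> comp.

comp


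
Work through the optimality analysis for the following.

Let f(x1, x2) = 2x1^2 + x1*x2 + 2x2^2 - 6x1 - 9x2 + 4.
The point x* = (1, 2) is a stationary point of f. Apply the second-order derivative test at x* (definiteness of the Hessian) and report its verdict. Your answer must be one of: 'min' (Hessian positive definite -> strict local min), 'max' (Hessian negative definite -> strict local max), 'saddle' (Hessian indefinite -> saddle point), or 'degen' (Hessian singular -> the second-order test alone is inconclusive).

Compute the Hessian H = grad^2 f:
  H = [[4, 1], [1, 4]]
Verify stationarity: grad f(x*) = H x* + g = (0, 0).
Eigenvalues of H: 3, 5.
Both eigenvalues > 0, so H is positive definite -> x* is a strict local min.

min


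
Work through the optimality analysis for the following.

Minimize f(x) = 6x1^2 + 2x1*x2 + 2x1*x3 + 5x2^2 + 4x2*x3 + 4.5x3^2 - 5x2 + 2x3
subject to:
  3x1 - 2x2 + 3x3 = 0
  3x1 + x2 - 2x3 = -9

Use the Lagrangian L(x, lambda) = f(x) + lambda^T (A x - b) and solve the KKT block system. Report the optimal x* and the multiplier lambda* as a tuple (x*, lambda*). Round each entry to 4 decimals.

Form the Lagrangian:
  L(x, lambda) = (1/2) x^T Q x + c^T x + lambda^T (A x - b)
Stationarity (grad_x L = 0): Q x + c + A^T lambda = 0.
Primal feasibility: A x = b.

This gives the KKT block system:
  [ Q   A^T ] [ x     ]   [-c ]
  [ A    0  ] [ lambda ] = [ b ]

Solving the linear system:
  x*      = (-1.8222, -0.3326, 1.6004)
  lambda* = (0.2916, 6.1519)
  f(x*)   = 30.1156

x* = (-1.8222, -0.3326, 1.6004), lambda* = (0.2916, 6.1519)


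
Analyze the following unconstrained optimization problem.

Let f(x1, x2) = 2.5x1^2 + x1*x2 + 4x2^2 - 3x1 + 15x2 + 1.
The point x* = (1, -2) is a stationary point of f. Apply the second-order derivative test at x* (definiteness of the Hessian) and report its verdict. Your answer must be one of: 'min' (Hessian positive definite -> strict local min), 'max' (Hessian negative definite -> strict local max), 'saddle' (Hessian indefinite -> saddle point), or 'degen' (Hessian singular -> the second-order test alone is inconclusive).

Compute the Hessian H = grad^2 f:
  H = [[5, 1], [1, 8]]
Verify stationarity: grad f(x*) = H x* + g = (0, 0).
Eigenvalues of H: 4.6972, 8.3028.
Both eigenvalues > 0, so H is positive definite -> x* is a strict local min.

min


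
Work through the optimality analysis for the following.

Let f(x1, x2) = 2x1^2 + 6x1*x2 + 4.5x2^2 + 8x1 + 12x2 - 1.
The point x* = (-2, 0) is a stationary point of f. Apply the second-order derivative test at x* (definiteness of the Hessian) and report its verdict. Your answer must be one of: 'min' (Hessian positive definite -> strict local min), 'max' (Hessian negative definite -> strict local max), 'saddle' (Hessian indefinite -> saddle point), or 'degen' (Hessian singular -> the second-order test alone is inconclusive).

Compute the Hessian H = grad^2 f:
  H = [[4, 6], [6, 9]]
Verify stationarity: grad f(x*) = H x* + g = (0, 0).
Eigenvalues of H: 0, 13.
H has a zero eigenvalue (singular; positive semidefinite but not definite), so H is neither positive definite, negative definite, nor indefinite. The second-order test alone is inconclusive -> degen.
(Indeed, f is constant along the null direction of H through x*, so x* is not a strict local extremum.)

degen


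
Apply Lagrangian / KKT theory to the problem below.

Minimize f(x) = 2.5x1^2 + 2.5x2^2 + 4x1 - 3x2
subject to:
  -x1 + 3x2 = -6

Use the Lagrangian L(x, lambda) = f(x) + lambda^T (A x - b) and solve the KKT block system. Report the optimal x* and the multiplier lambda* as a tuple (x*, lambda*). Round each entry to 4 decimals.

Form the Lagrangian:
  L(x, lambda) = (1/2) x^T Q x + c^T x + lambda^T (A x - b)
Stationarity (grad_x L = 0): Q x + c + A^T lambda = 0.
Primal feasibility: A x = b.

This gives the KKT block system:
  [ Q   A^T ] [ x     ]   [-c ]
  [ A    0  ] [ lambda ] = [ b ]

Solving the linear system:
  x*      = (0.06, -1.98)
  lambda* = (4.3)
  f(x*)   = 15.99

x* = (0.06, -1.98), lambda* = (4.3)


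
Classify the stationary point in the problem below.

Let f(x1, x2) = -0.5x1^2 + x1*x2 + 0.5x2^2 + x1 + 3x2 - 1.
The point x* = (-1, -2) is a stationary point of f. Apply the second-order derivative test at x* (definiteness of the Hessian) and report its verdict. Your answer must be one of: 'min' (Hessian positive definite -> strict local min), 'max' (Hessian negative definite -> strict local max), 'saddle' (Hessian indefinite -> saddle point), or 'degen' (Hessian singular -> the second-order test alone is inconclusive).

Compute the Hessian H = grad^2 f:
  H = [[-1, 1], [1, 1]]
Verify stationarity: grad f(x*) = H x* + g = (0, 0).
Eigenvalues of H: -1.4142, 1.4142.
Eigenvalues have mixed signs, so H is indefinite -> x* is a saddle point.

saddle


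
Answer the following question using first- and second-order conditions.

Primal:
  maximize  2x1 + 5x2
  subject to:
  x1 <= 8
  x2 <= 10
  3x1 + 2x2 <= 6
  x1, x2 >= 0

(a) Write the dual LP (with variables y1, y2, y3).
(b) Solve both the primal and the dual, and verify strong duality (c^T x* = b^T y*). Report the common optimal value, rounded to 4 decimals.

The standard primal-dual pair for 'max c^T x s.t. A x <= b, x >= 0' is:
  Dual:  min b^T y  s.t.  A^T y >= c,  y >= 0.

So the dual LP is:
  minimize  8y1 + 10y2 + 6y3
  subject to:
    y1 + 3y3 >= 2
    y2 + 2y3 >= 5
    y1, y2, y3 >= 0

Solving the primal: x* = (0, 3).
  primal value c^T x* = 15.
Solving the dual: y* = (0, 0, 2.5).
  dual value b^T y* = 15.
Strong duality: c^T x* = b^T y*. Confirmed.

15


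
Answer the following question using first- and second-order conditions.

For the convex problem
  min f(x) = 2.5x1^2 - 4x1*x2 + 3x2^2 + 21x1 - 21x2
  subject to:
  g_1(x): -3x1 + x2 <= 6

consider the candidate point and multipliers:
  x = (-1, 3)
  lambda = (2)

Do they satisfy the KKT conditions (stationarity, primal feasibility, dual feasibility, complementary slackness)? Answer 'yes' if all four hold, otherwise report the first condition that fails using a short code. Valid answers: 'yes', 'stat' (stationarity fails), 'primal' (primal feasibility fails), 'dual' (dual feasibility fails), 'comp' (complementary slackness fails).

Gradient of f: grad f(x) = Q x + c = (4, 1)
Constraint values g_i(x) = a_i^T x - b_i:
  g_1((-1, 3)) = 0
Stationarity residual: grad f(x) + sum_i lambda_i a_i = (-2, 3)
  -> stationarity FAILS
Primal feasibility (all g_i <= 0): OK
Dual feasibility (all lambda_i >= 0): OK
Complementary slackness (lambda_i * g_i(x) = 0 for all i): OK

Verdict: the first failing condition is stationarity -> stat.

stat


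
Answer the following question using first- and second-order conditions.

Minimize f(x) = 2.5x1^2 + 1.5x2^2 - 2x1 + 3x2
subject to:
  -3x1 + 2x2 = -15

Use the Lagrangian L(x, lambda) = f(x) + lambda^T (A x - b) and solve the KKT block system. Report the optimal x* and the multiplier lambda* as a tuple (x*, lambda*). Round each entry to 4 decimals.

Form the Lagrangian:
  L(x, lambda) = (1/2) x^T Q x + c^T x + lambda^T (A x - b)
Stationarity (grad_x L = 0): Q x + c + A^T lambda = 0.
Primal feasibility: A x = b.

This gives the KKT block system:
  [ Q   A^T ] [ x     ]   [-c ]
  [ A    0  ] [ lambda ] = [ b ]

Solving the linear system:
  x*      = (2.6596, -3.5106)
  lambda* = (3.766)
  f(x*)   = 20.3191

x* = (2.6596, -3.5106), lambda* = (3.766)


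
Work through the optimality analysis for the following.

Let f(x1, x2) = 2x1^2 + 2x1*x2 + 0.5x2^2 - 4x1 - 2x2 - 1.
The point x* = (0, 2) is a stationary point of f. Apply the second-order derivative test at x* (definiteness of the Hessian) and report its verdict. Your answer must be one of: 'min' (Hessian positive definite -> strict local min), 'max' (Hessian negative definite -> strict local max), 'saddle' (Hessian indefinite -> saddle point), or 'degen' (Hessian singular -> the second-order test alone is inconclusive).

Compute the Hessian H = grad^2 f:
  H = [[4, 2], [2, 1]]
Verify stationarity: grad f(x*) = H x* + g = (0, 0).
Eigenvalues of H: 0, 5.
H has a zero eigenvalue (singular; positive semidefinite but not definite), so H is neither positive definite, negative definite, nor indefinite. The second-order test alone is inconclusive -> degen.
(Indeed, f is constant along the null direction of H through x*, so x* is not a strict local extremum.)

degen


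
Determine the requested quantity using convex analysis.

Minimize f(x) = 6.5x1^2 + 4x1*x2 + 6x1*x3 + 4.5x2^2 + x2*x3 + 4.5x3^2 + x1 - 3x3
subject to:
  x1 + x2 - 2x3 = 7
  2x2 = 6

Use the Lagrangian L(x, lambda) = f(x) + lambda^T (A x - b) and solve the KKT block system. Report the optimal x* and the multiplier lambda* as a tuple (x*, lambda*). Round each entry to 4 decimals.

Form the Lagrangian:
  L(x, lambda) = (1/2) x^T Q x + c^T x + lambda^T (A x - b)
Stationarity (grad_x L = 0): Q x + c + A^T lambda = 0.
Primal feasibility: A x = b.

This gives the KKT block system:
  [ Q   A^T ] [ x     ]   [-c ]
  [ A    0  ] [ lambda ] = [ b ]

Solving the linear system:
  x*      = (0.3765, 3, -1.8118)
  lambda* = (-7.0235, -9.8353)
  f(x*)   = 56.9941

x* = (0.3765, 3, -1.8118), lambda* = (-7.0235, -9.8353)


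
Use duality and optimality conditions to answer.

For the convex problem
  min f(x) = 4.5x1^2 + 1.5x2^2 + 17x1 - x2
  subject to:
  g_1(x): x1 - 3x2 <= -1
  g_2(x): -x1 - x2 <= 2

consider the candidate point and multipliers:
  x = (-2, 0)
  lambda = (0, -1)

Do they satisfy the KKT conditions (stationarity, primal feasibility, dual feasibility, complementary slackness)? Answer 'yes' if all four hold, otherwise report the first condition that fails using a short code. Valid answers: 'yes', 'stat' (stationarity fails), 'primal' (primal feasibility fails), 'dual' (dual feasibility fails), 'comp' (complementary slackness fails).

Gradient of f: grad f(x) = Q x + c = (-1, -1)
Constraint values g_i(x) = a_i^T x - b_i:
  g_1((-2, 0)) = -1
  g_2((-2, 0)) = 0
Stationarity residual: grad f(x) + sum_i lambda_i a_i = (0, 0)
  -> stationarity OK
Primal feasibility (all g_i <= 0): OK
Dual feasibility (all lambda_i >= 0): FAILS
Complementary slackness (lambda_i * g_i(x) = 0 for all i): OK

Verdict: the first failing condition is dual_feasibility -> dual.

dual


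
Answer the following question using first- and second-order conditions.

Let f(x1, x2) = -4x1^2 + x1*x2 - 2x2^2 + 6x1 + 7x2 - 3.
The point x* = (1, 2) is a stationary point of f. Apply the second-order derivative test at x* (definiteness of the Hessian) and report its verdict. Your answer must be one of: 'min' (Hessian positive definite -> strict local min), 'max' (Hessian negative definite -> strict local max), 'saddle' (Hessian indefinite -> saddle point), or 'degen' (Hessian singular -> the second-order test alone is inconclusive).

Compute the Hessian H = grad^2 f:
  H = [[-8, 1], [1, -4]]
Verify stationarity: grad f(x*) = H x* + g = (0, 0).
Eigenvalues of H: -8.2361, -3.7639.
Both eigenvalues < 0, so H is negative definite -> x* is a strict local max.

max


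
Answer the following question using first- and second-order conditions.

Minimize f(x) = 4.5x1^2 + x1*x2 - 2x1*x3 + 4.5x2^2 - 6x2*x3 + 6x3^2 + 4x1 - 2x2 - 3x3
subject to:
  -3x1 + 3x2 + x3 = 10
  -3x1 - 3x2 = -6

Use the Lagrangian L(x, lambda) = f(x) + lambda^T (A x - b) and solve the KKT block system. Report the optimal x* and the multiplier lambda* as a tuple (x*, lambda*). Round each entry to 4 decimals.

Form the Lagrangian:
  L(x, lambda) = (1/2) x^T Q x + c^T x + lambda^T (A x - b)
Stationarity (grad_x L = 0): Q x + c + A^T lambda = 0.
Primal feasibility: A x = b.

This gives the KKT block system:
  [ Q   A^T ] [ x     ]   [-c ]
  [ A    0  ] [ lambda ] = [ b ]

Solving the linear system:
  x*      = (-0.4113, 2.4113, 1.5323)
  lambda* = (-1.7419, 1.6237)
  f(x*)   = 8.0484

x* = (-0.4113, 2.4113, 1.5323), lambda* = (-1.7419, 1.6237)


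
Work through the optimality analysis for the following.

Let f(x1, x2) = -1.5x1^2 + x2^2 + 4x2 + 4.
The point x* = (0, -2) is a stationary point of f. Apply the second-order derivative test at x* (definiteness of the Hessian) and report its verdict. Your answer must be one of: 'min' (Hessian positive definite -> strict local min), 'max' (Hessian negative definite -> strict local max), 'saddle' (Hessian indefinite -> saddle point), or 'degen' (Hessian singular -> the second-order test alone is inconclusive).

Compute the Hessian H = grad^2 f:
  H = [[-3, 0], [0, 2]]
Verify stationarity: grad f(x*) = H x* + g = (0, 0).
Eigenvalues of H: -3, 2.
Eigenvalues have mixed signs, so H is indefinite -> x* is a saddle point.

saddle


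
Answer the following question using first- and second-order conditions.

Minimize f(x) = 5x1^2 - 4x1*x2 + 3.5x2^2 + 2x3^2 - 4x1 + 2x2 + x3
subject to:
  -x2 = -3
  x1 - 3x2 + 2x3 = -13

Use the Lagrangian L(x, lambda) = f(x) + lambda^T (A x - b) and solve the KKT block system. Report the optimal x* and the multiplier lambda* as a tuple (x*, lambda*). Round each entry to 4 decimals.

Form the Lagrangian:
  L(x, lambda) = (1/2) x^T Q x + c^T x + lambda^T (A x - b)
Stationarity (grad_x L = 0): Q x + c + A^T lambda = 0.
Primal feasibility: A x = b.

This gives the KKT block system:
  [ Q   A^T ] [ x     ]   [-c ]
  [ A    0  ] [ lambda ] = [ b ]

Solving the linear system:
  x*      = (1.1364, 3, -2.5682)
  lambda* = (4.5455, 4.6364)
  f(x*)   = 36.3977

x* = (1.1364, 3, -2.5682), lambda* = (4.5455, 4.6364)


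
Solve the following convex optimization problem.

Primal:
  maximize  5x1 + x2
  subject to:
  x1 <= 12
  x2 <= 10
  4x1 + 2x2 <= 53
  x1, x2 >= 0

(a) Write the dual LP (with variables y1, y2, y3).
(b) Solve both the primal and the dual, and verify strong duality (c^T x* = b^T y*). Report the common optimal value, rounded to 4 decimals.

The standard primal-dual pair for 'max c^T x s.t. A x <= b, x >= 0' is:
  Dual:  min b^T y  s.t.  A^T y >= c,  y >= 0.

So the dual LP is:
  minimize  12y1 + 10y2 + 53y3
  subject to:
    y1 + 4y3 >= 5
    y2 + 2y3 >= 1
    y1, y2, y3 >= 0

Solving the primal: x* = (12, 2.5).
  primal value c^T x* = 62.5.
Solving the dual: y* = (3, 0, 0.5).
  dual value b^T y* = 62.5.
Strong duality: c^T x* = b^T y*. Confirmed.

62.5


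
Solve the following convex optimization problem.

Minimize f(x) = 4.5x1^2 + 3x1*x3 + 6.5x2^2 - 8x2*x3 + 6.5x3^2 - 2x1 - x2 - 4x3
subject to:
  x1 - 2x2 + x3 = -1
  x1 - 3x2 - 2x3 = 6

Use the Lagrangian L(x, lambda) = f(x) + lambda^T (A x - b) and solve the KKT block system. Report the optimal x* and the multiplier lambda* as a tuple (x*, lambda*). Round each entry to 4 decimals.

Form the Lagrangian:
  L(x, lambda) = (1/2) x^T Q x + c^T x + lambda^T (A x - b)
Stationarity (grad_x L = 0): Q x + c + A^T lambda = 0.
Primal feasibility: A x = b.

This gives the KKT block system:
  [ Q   A^T ] [ x     ]   [-c ]
  [ A    0  ] [ lambda ] = [ b ]

Solving the linear system:
  x*      = (0.0676, -0.5425, -2.1525)
  lambda* = (14.3795, -6.5303)
  f(x*)   = 31.2894

x* = (0.0676, -0.5425, -2.1525), lambda* = (14.3795, -6.5303)


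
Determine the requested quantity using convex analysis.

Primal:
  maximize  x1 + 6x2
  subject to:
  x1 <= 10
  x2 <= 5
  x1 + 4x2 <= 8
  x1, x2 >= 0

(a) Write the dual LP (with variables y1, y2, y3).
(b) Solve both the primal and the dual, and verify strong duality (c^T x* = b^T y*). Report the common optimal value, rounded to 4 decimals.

The standard primal-dual pair for 'max c^T x s.t. A x <= b, x >= 0' is:
  Dual:  min b^T y  s.t.  A^T y >= c,  y >= 0.

So the dual LP is:
  minimize  10y1 + 5y2 + 8y3
  subject to:
    y1 + y3 >= 1
    y2 + 4y3 >= 6
    y1, y2, y3 >= 0

Solving the primal: x* = (0, 2).
  primal value c^T x* = 12.
Solving the dual: y* = (0, 0, 1.5).
  dual value b^T y* = 12.
Strong duality: c^T x* = b^T y*. Confirmed.

12


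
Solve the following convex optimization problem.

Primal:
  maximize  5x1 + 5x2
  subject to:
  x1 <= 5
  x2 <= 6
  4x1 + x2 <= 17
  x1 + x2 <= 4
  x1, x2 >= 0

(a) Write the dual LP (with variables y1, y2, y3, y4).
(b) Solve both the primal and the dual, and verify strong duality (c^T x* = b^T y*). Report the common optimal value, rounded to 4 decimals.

The standard primal-dual pair for 'max c^T x s.t. A x <= b, x >= 0' is:
  Dual:  min b^T y  s.t.  A^T y >= c,  y >= 0.

So the dual LP is:
  minimize  5y1 + 6y2 + 17y3 + 4y4
  subject to:
    y1 + 4y3 + y4 >= 5
    y2 + y3 + y4 >= 5
    y1, y2, y3, y4 >= 0

Solving the primal: x* = (4, 0).
  primal value c^T x* = 20.
Solving the dual: y* = (0, 0, 0, 5).
  dual value b^T y* = 20.
Strong duality: c^T x* = b^T y*. Confirmed.

20


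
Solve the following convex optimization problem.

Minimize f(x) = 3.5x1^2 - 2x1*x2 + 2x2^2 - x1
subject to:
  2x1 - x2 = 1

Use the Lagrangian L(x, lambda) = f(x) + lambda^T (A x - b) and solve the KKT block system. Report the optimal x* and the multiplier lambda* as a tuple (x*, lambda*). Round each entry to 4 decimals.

Form the Lagrangian:
  L(x, lambda) = (1/2) x^T Q x + c^T x + lambda^T (A x - b)
Stationarity (grad_x L = 0): Q x + c + A^T lambda = 0.
Primal feasibility: A x = b.

This gives the KKT block system:
  [ Q   A^T ] [ x     ]   [-c ]
  [ A    0  ] [ lambda ] = [ b ]

Solving the linear system:
  x*      = (0.4667, -0.0667)
  lambda* = (-1.2)
  f(x*)   = 0.3667

x* = (0.4667, -0.0667), lambda* = (-1.2)


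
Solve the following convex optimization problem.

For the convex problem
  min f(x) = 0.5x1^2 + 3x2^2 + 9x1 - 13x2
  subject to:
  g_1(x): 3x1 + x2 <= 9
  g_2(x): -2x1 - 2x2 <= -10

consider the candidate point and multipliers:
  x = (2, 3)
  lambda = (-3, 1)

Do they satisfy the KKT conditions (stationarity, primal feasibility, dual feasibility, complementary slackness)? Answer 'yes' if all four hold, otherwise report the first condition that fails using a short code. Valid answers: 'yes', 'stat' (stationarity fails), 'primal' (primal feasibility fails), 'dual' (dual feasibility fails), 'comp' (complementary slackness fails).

Gradient of f: grad f(x) = Q x + c = (11, 5)
Constraint values g_i(x) = a_i^T x - b_i:
  g_1((2, 3)) = 0
  g_2((2, 3)) = 0
Stationarity residual: grad f(x) + sum_i lambda_i a_i = (0, 0)
  -> stationarity OK
Primal feasibility (all g_i <= 0): OK
Dual feasibility (all lambda_i >= 0): FAILS
Complementary slackness (lambda_i * g_i(x) = 0 for all i): OK

Verdict: the first failing condition is dual_feasibility -> dual.

dual


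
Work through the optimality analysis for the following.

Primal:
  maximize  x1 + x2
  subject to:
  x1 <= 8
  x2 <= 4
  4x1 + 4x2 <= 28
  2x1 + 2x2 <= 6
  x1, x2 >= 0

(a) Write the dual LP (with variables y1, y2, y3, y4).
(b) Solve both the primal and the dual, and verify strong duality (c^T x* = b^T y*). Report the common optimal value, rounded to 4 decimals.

The standard primal-dual pair for 'max c^T x s.t. A x <= b, x >= 0' is:
  Dual:  min b^T y  s.t.  A^T y >= c,  y >= 0.

So the dual LP is:
  minimize  8y1 + 4y2 + 28y3 + 6y4
  subject to:
    y1 + 4y3 + 2y4 >= 1
    y2 + 4y3 + 2y4 >= 1
    y1, y2, y3, y4 >= 0

Solving the primal: x* = (3, 0).
  primal value c^T x* = 3.
Solving the dual: y* = (0, 0, 0, 0.5).
  dual value b^T y* = 3.
Strong duality: c^T x* = b^T y*. Confirmed.

3


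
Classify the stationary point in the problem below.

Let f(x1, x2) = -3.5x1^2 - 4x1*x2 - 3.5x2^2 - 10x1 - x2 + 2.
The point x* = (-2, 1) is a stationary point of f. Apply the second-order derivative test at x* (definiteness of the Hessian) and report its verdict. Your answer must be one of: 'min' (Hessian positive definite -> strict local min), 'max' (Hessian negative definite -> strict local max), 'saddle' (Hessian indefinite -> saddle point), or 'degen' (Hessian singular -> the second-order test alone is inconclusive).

Compute the Hessian H = grad^2 f:
  H = [[-7, -4], [-4, -7]]
Verify stationarity: grad f(x*) = H x* + g = (0, 0).
Eigenvalues of H: -11, -3.
Both eigenvalues < 0, so H is negative definite -> x* is a strict local max.

max


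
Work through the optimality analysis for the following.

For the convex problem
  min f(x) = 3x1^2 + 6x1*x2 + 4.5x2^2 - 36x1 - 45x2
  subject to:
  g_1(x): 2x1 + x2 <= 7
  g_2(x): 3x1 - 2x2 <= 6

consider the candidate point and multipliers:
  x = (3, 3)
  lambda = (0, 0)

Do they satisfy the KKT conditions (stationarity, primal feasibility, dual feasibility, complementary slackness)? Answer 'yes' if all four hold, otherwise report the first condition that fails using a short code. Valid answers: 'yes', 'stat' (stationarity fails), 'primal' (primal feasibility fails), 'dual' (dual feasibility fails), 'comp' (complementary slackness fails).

Gradient of f: grad f(x) = Q x + c = (0, 0)
Constraint values g_i(x) = a_i^T x - b_i:
  g_1((3, 3)) = 2
  g_2((3, 3)) = -3
Stationarity residual: grad f(x) + sum_i lambda_i a_i = (0, 0)
  -> stationarity OK
Primal feasibility (all g_i <= 0): FAILS
Dual feasibility (all lambda_i >= 0): OK
Complementary slackness (lambda_i * g_i(x) = 0 for all i): OK

Verdict: the first failing condition is primal_feasibility -> primal.

primal


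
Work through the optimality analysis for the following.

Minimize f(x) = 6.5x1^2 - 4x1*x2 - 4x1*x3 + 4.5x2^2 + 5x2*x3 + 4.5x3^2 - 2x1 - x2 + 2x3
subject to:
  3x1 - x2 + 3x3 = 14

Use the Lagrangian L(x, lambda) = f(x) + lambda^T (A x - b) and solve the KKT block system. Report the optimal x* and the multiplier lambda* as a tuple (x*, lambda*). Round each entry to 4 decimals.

Form the Lagrangian:
  L(x, lambda) = (1/2) x^T Q x + c^T x + lambda^T (A x - b)
Stationarity (grad_x L = 0): Q x + c + A^T lambda = 0.
Primal feasibility: A x = b.

This gives the KKT block system:
  [ Q   A^T ] [ x     ]   [-c ]
  [ A    0  ] [ lambda ] = [ b ]

Solving the linear system:
  x*      = (1.66, -1.115, 2.635)
  lambda* = (-4.5)
  f(x*)   = 33.0325

x* = (1.66, -1.115, 2.635), lambda* = (-4.5)


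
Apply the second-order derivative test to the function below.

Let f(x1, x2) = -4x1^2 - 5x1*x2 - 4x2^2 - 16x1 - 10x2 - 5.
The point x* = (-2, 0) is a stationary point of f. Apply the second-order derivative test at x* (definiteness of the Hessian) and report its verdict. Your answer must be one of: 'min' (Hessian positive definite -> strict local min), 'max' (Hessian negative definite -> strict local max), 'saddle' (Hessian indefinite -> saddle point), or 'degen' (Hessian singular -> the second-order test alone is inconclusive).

Compute the Hessian H = grad^2 f:
  H = [[-8, -5], [-5, -8]]
Verify stationarity: grad f(x*) = H x* + g = (0, 0).
Eigenvalues of H: -13, -3.
Both eigenvalues < 0, so H is negative definite -> x* is a strict local max.

max


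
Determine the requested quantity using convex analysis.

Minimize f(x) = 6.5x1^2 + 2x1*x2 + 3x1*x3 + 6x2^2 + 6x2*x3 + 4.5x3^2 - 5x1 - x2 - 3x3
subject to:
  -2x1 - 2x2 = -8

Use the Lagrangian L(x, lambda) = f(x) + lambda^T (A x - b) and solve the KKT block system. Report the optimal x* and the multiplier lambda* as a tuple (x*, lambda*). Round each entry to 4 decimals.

Form the Lagrangian:
  L(x, lambda) = (1/2) x^T Q x + c^T x + lambda^T (A x - b)
Stationarity (grad_x L = 0): Q x + c + A^T lambda = 0.
Primal feasibility: A x = b.

This gives the KKT block system:
  [ Q   A^T ] [ x     ]   [-c ]
  [ A    0  ] [ lambda ] = [ b ]

Solving the linear system:
  x*      = (1.85, 2.15, -1.7167)
  lambda* = (9.1)
  f(x*)   = 33.275

x* = (1.85, 2.15, -1.7167), lambda* = (9.1)


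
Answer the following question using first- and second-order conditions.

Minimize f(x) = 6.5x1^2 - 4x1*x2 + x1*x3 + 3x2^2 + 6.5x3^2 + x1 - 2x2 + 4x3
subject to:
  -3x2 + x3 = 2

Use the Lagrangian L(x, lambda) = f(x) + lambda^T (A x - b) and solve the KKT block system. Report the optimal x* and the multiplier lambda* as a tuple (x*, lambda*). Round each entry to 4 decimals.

Form the Lagrangian:
  L(x, lambda) = (1/2) x^T Q x + c^T x + lambda^T (A x - b)
Stationarity (grad_x L = 0): Q x + c + A^T lambda = 0.
Primal feasibility: A x = b.

This gives the KKT block system:
  [ Q   A^T ] [ x     ]   [-c ]
  [ A    0  ] [ lambda ] = [ b ]

Solving the linear system:
  x*      = (-0.286, -0.7178, -0.1533)
  lambda* = (-1.7209)
  f(x*)   = 1.989

x* = (-0.286, -0.7178, -0.1533), lambda* = (-1.7209)


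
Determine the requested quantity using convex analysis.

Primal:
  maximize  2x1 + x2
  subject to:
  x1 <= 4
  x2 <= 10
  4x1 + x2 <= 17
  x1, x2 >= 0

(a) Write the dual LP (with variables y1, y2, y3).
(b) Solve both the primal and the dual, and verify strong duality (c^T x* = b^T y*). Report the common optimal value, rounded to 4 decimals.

The standard primal-dual pair for 'max c^T x s.t. A x <= b, x >= 0' is:
  Dual:  min b^T y  s.t.  A^T y >= c,  y >= 0.

So the dual LP is:
  minimize  4y1 + 10y2 + 17y3
  subject to:
    y1 + 4y3 >= 2
    y2 + y3 >= 1
    y1, y2, y3 >= 0

Solving the primal: x* = (1.75, 10).
  primal value c^T x* = 13.5.
Solving the dual: y* = (0, 0.5, 0.5).
  dual value b^T y* = 13.5.
Strong duality: c^T x* = b^T y*. Confirmed.

13.5


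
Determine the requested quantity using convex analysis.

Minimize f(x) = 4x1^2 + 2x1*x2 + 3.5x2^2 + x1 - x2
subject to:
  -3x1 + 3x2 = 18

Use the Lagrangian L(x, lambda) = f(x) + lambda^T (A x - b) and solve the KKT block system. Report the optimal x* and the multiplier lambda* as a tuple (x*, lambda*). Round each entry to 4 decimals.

Form the Lagrangian:
  L(x, lambda) = (1/2) x^T Q x + c^T x + lambda^T (A x - b)
Stationarity (grad_x L = 0): Q x + c + A^T lambda = 0.
Primal feasibility: A x = b.

This gives the KKT block system:
  [ Q   A^T ] [ x     ]   [-c ]
  [ A    0  ] [ lambda ] = [ b ]

Solving the linear system:
  x*      = (-2.8421, 3.1579)
  lambda* = (-5.1404)
  f(x*)   = 43.2632

x* = (-2.8421, 3.1579), lambda* = (-5.1404)


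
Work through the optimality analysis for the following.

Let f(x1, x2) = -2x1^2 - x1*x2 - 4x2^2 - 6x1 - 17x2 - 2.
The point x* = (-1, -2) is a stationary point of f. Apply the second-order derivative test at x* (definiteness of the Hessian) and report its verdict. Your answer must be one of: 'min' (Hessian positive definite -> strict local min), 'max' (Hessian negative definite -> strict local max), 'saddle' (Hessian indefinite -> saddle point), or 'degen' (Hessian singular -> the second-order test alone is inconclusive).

Compute the Hessian H = grad^2 f:
  H = [[-4, -1], [-1, -8]]
Verify stationarity: grad f(x*) = H x* + g = (0, 0).
Eigenvalues of H: -8.2361, -3.7639.
Both eigenvalues < 0, so H is negative definite -> x* is a strict local max.

max


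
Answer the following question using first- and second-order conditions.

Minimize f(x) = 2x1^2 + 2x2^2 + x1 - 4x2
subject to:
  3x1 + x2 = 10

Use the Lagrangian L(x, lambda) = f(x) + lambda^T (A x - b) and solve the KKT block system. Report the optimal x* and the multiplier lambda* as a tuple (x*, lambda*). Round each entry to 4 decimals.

Form the Lagrangian:
  L(x, lambda) = (1/2) x^T Q x + c^T x + lambda^T (A x - b)
Stationarity (grad_x L = 0): Q x + c + A^T lambda = 0.
Primal feasibility: A x = b.

This gives the KKT block system:
  [ Q   A^T ] [ x     ]   [-c ]
  [ A    0  ] [ lambda ] = [ b ]

Solving the linear system:
  x*      = (2.675, 1.975)
  lambda* = (-3.9)
  f(x*)   = 16.8875

x* = (2.675, 1.975), lambda* = (-3.9)


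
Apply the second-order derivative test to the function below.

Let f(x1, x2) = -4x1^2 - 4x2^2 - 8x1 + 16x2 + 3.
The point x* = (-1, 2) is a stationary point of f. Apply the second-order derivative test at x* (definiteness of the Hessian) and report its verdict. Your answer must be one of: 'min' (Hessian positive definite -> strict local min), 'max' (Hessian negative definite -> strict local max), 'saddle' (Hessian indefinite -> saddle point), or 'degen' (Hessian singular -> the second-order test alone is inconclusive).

Compute the Hessian H = grad^2 f:
  H = [[-8, 0], [0, -8]]
Verify stationarity: grad f(x*) = H x* + g = (0, 0).
Eigenvalues of H: -8, -8.
Both eigenvalues < 0, so H is negative definite -> x* is a strict local max.

max


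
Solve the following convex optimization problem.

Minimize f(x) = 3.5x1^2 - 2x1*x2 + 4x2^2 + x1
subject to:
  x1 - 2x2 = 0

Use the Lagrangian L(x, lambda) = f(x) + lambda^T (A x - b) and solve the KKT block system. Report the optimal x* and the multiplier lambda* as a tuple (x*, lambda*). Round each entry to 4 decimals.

Form the Lagrangian:
  L(x, lambda) = (1/2) x^T Q x + c^T x + lambda^T (A x - b)
Stationarity (grad_x L = 0): Q x + c + A^T lambda = 0.
Primal feasibility: A x = b.

This gives the KKT block system:
  [ Q   A^T ] [ x     ]   [-c ]
  [ A    0  ] [ lambda ] = [ b ]

Solving the linear system:
  x*      = (-0.1429, -0.0714)
  lambda* = (-0.1429)
  f(x*)   = -0.0714

x* = (-0.1429, -0.0714), lambda* = (-0.1429)


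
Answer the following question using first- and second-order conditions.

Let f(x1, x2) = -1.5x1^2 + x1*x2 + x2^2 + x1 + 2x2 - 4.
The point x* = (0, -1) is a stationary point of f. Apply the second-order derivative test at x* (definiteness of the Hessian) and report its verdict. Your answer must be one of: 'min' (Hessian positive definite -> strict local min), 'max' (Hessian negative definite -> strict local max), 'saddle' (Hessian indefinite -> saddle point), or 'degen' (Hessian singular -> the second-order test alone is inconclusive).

Compute the Hessian H = grad^2 f:
  H = [[-3, 1], [1, 2]]
Verify stationarity: grad f(x*) = H x* + g = (0, 0).
Eigenvalues of H: -3.1926, 2.1926.
Eigenvalues have mixed signs, so H is indefinite -> x* is a saddle point.

saddle
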